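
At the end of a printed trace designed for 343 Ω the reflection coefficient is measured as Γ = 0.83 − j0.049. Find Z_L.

Z_L ≈ 3380 − j1070 Ω

Z_L = Z_0·(1 + Γ)/(1 − Γ) = 343·(1.83 − j0.049)/(0.17 + j0.049)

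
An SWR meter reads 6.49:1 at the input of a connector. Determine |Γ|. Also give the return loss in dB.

|Γ| ≈ 0.733; return loss ≈ 2.7 dB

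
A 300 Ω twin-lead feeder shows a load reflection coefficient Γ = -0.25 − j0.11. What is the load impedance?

Z_L ≈ 176 − j41.9 Ω

Z_L = Z_0·(1 + Γ)/(1 − Γ) = 300·(0.75 − j0.11)/(1.25 + j0.11)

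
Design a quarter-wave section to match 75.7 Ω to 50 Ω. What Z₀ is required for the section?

Z_qwt = √(Z_0·R_L) = √(50 × 75.7) = √3785

Z_qwt ≈ 61.5 Ω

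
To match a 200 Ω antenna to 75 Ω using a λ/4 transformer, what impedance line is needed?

Z_qwt ≈ 122 Ω

Z_qwt = √(Z_0·R_L) = √(75 × 200) = √15000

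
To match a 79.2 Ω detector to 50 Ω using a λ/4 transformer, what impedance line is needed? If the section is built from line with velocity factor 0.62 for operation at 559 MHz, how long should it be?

Z_qwt ≈ 62.9 Ω; length ≈ 8.32 cm

Z_qwt = √(Z_0·R_L) = √(50 × 79.2) = √3960
λ = 0.62·c/f = 0.333 m, so l = λ/4 = 0.0832 m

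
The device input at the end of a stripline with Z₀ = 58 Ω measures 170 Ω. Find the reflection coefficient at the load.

Γ = 0.491

Γ = (Z_L − Z_0)/(Z_L + Z_0) = (170 − 58)/(170 + 58) = 112/228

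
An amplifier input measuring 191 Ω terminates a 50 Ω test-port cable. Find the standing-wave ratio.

VSWR ≈ 3.82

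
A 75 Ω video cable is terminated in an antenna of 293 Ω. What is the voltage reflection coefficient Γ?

Γ = 0.592

Γ = (Z_L − Z_0)/(Z_L + Z_0) = (293 − 75)/(293 + 75) = 218/368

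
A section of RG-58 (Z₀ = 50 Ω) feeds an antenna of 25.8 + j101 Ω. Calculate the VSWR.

VSWR ≈ 10.3

Γ = (Z_L − Z_0)/(Z_L + Z_0) = (-24.2 + j101)/(75.8 + j101)
|Γ| = 104/126 = 0.822
VSWR = (1 + |Γ|)/(1 − |Γ|) = 1.82/0.178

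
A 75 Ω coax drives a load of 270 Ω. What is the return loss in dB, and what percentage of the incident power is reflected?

Γ = (270 − 75)/(270 + 75) = 0.565
RL = −20·log₁₀(0.565) = 4.96 dB
P_refl/P_inc = |Γ|² = 0.319

RL ≈ 4.96 dB; 31.9% of incident power reflected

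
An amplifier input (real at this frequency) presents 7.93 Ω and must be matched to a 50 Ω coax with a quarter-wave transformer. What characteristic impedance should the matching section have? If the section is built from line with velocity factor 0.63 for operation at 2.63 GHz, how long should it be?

Z_qwt ≈ 19.9 Ω; length ≈ 1.8 cm

Z_qwt = √(Z_0·R_L) = √(50 × 7.93) = √396.5
λ = 0.63·c/f = 0.0719 m, so l = λ/4 = 0.018 m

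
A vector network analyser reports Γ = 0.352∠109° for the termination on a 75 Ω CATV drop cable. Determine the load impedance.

Z_L = Z_0·(1 + Γ)/(1 − Γ) = 75·(0.885 + j0.333)/(1.11 − j0.333)

Z_L ≈ 48.6 + j36.9 Ω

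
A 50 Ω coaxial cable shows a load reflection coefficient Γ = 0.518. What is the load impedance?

Z_L ≈ 157 Ω

Z_L = Z_0·(1 + Γ)/(1 − Γ) = 50·(1.52)/(0.482)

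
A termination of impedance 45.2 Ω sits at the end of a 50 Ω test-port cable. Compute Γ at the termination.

Γ = -0.0504

Γ = (Z_L − Z_0)/(Z_L + Z_0) = (45.2 − 50)/(45.2 + 50) = -4.8/95.2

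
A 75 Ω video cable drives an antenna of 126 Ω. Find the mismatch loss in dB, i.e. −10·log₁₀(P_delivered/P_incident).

Γ = (126 − 75)/(126 + 75) = 0.254
|Γ|² = 0.0644, so P_del/P_inc = 1 − |Γ|² = 0.936
ML = −10·log₁₀(1 − |Γ|²)

mismatch loss ≈ 0.289 dB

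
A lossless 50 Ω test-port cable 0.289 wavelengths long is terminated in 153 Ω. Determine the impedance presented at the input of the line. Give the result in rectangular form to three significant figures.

βl = 2π × 0.289 = 104°
tan(βl) = tan(104°) = -4
Z_in = Z_0·(Z_L + jZ_0·tanβl)/(Z_0 + jZ_L·tanβl)
     = 50·(153 − j200)/(50 − j612)

Z_in ≈ 17.2 + j11.1 Ω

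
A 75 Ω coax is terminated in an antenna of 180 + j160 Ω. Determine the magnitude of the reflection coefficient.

Γ = (Z_L − Z_0)/(Z_L + Z_0) = (105 + j160)/(255 + j160)
|Γ| = 191/301

|Γ| ≈ 0.636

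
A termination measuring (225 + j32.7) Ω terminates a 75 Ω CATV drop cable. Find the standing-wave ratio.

Γ = (Z_L − Z_0)/(Z_L + Z_0) = (150 + j32.7)/(300 + j32.7)
|Γ| = 154/302 = 0.509
VSWR = (1 + |Γ|)/(1 − |Γ|) = 1.51/0.491

VSWR ≈ 3.07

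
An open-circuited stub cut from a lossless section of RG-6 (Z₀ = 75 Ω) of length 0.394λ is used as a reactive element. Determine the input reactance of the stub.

βl = 2π × 0.394 = 142°
tan(βl) = -0.786
For an open-circuited stub, Z_in = −jZ_0·cot(βl) = −jZ_0/tan(βl)

X_in ≈ 95.4 Ω (inductive)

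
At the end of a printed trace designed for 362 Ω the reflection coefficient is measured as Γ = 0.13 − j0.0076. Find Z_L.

Z_L ≈ 470 − j7.27 Ω

Z_L = Z_0·(1 + Γ)/(1 − Γ) = 362·(1.13 − j0.0076)/(0.87 + j0.0076)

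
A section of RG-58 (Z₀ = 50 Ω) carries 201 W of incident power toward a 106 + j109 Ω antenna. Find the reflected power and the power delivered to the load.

|Γ| = |(56 + j109)/(156 + j109)| = 0.644
|Γ|² = 0.415
P_refl = |Γ|²·P_inc = 83.3 W, P_del = (1 − |Γ|²)·P_inc = 118 W

P_reflected ≈ 83.3 W; P_delivered ≈ 118 W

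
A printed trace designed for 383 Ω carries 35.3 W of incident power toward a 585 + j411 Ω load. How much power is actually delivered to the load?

|Γ| = |(202 + j411)/(968 + j411)| = 0.435
|Γ|² = 0.19
P_refl = |Γ|²·P_inc = 6.69 W, P_del = (1 − |Γ|²)·P_inc = 28.6 W

P_delivered ≈ 28.6 W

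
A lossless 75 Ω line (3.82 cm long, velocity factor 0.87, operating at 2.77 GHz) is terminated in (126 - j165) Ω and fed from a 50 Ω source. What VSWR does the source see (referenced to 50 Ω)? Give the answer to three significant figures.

λ = v/f = 0.87·c / 2.77 GHz = 0.0942 m
βl = 2π·l/λ = 2π × 0.405 = 146°
tan(βl) = -0.676
Z_in = Z_0·(Z_L + jZ_0·tanβl)/(Z_0 + jZ_L·tanβl) = 120 + j163 Ω
Γ_s = (Z_in − Z_s)/(Z_in + Z_s) = (70.3 + j163)/(170 + j163), |Γ_s| = 0.752
VSWR = (1 + |Γ_s|)/(1 − |Γ_s|)

VSWR ≈ 7.07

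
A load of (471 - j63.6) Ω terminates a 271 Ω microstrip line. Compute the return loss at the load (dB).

RL ≈ 11 dB

Γ = (200 − j63.6)/(742 − j63.6), |Γ| = 0.282
RL = −20·log₁₀|Γ| = −20·log₁₀(0.282)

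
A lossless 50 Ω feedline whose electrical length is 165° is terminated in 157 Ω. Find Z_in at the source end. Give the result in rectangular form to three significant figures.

Z_in ≈ 98.5 + j69.5 Ω

tan(βl) = tan(165°) = -0.268
Z_in = Z_0·(Z_L + jZ_0·tanβl)/(Z_0 + jZ_L·tanβl)
     = 50·(157 − j13.4)/(50 − j42.1)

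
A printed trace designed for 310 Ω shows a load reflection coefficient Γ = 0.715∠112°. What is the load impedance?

Z_L = Z_0·(1 + Γ)/(1 − Γ) = 310·(0.732 + j0.663)/(1.27 − j0.663)

Z_L ≈ 74 + j201 Ω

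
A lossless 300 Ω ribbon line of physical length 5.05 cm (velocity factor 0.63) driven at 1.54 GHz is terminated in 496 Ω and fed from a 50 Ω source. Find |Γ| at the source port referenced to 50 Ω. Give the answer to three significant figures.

λ = v/f = 0.63·c / 1.54 GHz = 0.123 m
βl = 2π·l/λ = 2π × 0.411 = 148°
tan(βl) = -0.622
Z_in = Z_0·(Z_L + jZ_0·tanβl)/(Z_0 + jZ_L·tanβl) = 334 + j157 Ω
Γ_s = (Z_in − Z_s)/(Z_in + Z_s) = (284 + j157)/(384 + j157), |Γ_s| = 0.782

|Γ| ≈ 0.782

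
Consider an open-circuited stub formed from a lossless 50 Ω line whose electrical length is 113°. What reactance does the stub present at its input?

X_in ≈ 21.2 Ω (inductive)

tan(βl) = -2.36
For an open-circuited stub, Z_in = −jZ_0·cot(βl) = −jZ_0/tan(βl)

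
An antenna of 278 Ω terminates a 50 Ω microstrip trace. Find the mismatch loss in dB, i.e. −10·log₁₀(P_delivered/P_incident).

mismatch loss ≈ 2.87 dB

Γ = (278 − 50)/(278 + 50) = 0.695
|Γ|² = 0.483, so P_del/P_inc = 1 − |Γ|² = 0.517
ML = −10·log₁₀(1 − |Γ|²)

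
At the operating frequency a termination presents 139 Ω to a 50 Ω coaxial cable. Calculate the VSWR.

VSWR ≈ 2.78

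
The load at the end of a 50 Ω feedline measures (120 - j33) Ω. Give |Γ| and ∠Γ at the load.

Γ = (Z_L − Z_0)/(Z_L + Z_0) = (70 − j33)/(170 − j33)
|Γ| = 77.4/173 = 0.447

Γ ≈ 0.447 ∠ -14.3°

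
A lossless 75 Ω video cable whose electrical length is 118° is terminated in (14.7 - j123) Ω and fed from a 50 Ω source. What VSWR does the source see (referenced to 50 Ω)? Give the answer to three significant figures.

VSWR ≈ 24.3

tan(βl) = -1.88
Z_in = Z_0·(Z_L + jZ_0·tanβl)/(Z_0 + jZ_L·tanβl) = 14.9 + j124 Ω
Γ_s = (Z_in − Z_s)/(Z_in + Z_s) = (-35.1 + j124)/(64.9 + j124), |Γ_s| = 0.921
VSWR = (1 + |Γ_s|)/(1 − |Γ_s|)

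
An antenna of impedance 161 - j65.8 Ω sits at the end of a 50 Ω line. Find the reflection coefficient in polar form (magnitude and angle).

Γ = (Z_L − Z_0)/(Z_L + Z_0) = (111 − j65.8)/(211 − j65.8)
|Γ| = 129/221 = 0.584

Γ ≈ 0.584 ∠ -13.3°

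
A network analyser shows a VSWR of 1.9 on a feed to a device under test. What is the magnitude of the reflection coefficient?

|Γ| ≈ 0.31

|Γ| = (S − 1)/(S + 1) = (1.9 − 1)/(1.9 + 1) = 0.9/2.9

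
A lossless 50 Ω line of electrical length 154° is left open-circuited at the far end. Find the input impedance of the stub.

Z_in ≈ +j103 Ω

tan(βl) = -0.488
For an open-circuited stub, Z_in = −jZ_0·cot(βl) = −jZ_0/tan(βl)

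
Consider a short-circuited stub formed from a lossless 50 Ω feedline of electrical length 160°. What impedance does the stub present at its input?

Z_in ≈ −j18.2 Ω

tan(βl) = -0.364
For a short-circuited stub, Z_in = jZ_0·tan(βl)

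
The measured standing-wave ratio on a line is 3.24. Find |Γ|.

|Γ| ≈ 0.528

|Γ| = (S − 1)/(S + 1) = (3.24 − 1)/(3.24 + 1) = 2.24/4.24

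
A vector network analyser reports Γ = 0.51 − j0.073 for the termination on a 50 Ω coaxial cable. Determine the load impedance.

Z_L = Z_0·(1 + Γ)/(1 − Γ) = 50·(1.51 − j0.073)/(0.49 + j0.073)

Z_L ≈ 150 − j29.7 Ω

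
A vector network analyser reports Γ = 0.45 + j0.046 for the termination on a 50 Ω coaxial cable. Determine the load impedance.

Z_L ≈ 131 + j15.1 Ω

Z_L = Z_0·(1 + Γ)/(1 − Γ) = 50·(1.45 + j0.046)/(0.55 − j0.046)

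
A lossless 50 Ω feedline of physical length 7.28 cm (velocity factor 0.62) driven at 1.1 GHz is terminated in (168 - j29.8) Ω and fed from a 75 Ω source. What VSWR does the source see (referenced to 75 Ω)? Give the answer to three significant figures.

VSWR ≈ 2.75

λ = v/f = 0.62·c / 1.1 GHz = 0.169 m
βl = 2π·l/λ = 2π × 0.431 = 155°
tan(βl) = -0.466
Z_in = Z_0·(Z_L + jZ_0·tanβl)/(Z_0 + jZ_L·tanβl) = 68.7 + j75.5 Ω
Γ_s = (Z_in − Z_s)/(Z_in + Z_s) = (-6.3 + j75.5)/(144 + j75.5), |Γ_s| = 0.467
VSWR = (1 + |Γ_s|)/(1 − |Γ_s|)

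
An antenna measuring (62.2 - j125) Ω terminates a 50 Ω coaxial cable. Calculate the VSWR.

VSWR ≈ 6.93

Γ = (Z_L − Z_0)/(Z_L + Z_0) = (12.2 − j125)/(112.2 − j125)
|Γ| = 126/168 = 0.748
VSWR = (1 + |Γ|)/(1 − |Γ|) = 1.75/0.252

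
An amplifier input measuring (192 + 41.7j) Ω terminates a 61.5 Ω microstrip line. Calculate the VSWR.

Γ = (Z_L − Z_0)/(Z_L + Z_0) = (130.5 + j41.7)/(253.5 + j41.7)
|Γ| = 137/257 = 0.533
VSWR = (1 + |Γ|)/(1 − |Γ|) = 1.53/0.467

VSWR ≈ 3.29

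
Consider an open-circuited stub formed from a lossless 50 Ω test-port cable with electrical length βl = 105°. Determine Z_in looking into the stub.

tan(βl) = -3.73
For an open-circuited stub, Z_in = −jZ_0·cot(βl) = −jZ_0/tan(βl)

Z_in ≈ +j13.4 Ω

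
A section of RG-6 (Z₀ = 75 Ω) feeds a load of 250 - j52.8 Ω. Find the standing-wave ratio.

VSWR ≈ 3.5

Γ = (Z_L − Z_0)/(Z_L + Z_0) = (175 − j52.8)/(325 − j52.8)
|Γ| = 183/329 = 0.555
VSWR = (1 + |Γ|)/(1 − |Γ|) = 1.56/0.445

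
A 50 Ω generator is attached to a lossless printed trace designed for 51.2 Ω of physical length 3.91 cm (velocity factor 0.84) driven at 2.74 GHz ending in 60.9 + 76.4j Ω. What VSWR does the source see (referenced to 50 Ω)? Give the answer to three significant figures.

λ = v/f = 0.84·c / 2.74 GHz = 0.092 m
βl = 2π·l/λ = 2π × 0.425 = 153°
tan(βl) = -0.508
Z_in = Z_0·(Z_L + jZ_0·tanβl)/(Z_0 + jZ_L·tanβl) = 22.2 + j36.3 Ω
Γ_s = (Z_in − Z_s)/(Z_in + Z_s) = (-27.8 + j36.3)/(72.2 + j36.3), |Γ_s| = 0.566
VSWR = (1 + |Γ_s|)/(1 − |Γ_s|)

VSWR ≈ 3.61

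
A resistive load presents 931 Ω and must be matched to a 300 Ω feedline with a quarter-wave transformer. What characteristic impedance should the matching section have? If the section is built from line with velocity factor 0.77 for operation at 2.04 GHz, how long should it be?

Z_qwt ≈ 528 Ω; length ≈ 2.83 cm

Z_qwt = √(Z_0·R_L) = √(300 × 931) = √279300
λ = 0.77·c/f = 0.113 m, so l = λ/4 = 0.0283 m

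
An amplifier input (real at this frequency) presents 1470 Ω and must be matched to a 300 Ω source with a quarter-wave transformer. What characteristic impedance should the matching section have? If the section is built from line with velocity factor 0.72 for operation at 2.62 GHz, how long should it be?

Z_qwt ≈ 664 Ω; length ≈ 2.06 cm

Z_qwt = √(Z_0·R_L) = √(300 × 1470) = √441000
λ = 0.72·c/f = 0.0824 m, so l = λ/4 = 0.0206 m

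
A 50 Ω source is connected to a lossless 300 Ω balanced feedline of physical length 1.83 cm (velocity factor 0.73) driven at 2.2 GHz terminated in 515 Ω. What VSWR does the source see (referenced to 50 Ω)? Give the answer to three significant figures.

λ = v/f = 0.73·c / 2.2 GHz = 0.0995 m
βl = 2π·l/λ = 2π × 0.184 = 66.2°
tan(βl) = 2.27
Z_in = Z_0·(Z_L + jZ_0·tanβl)/(Z_0 + jZ_L·tanβl) = 196 − j82.1 Ω
Γ_s = (Z_in − Z_s)/(Z_in + Z_s) = (146 − j82.1)/(246 − j82.1), |Γ_s| = 0.646
VSWR = (1 + |Γ_s|)/(1 − |Γ_s|)

VSWR ≈ 4.64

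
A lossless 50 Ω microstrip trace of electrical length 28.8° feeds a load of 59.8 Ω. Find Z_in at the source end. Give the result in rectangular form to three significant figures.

tan(βl) = tan(28.8°) = 0.55
Z_in = Z_0·(Z_L + jZ_0·tanβl)/(Z_0 + jZ_L·tanβl)
     = 50·(59.8 + j27.5)/(50 + j32.9)

Z_in ≈ 54.4 − j8.26 Ω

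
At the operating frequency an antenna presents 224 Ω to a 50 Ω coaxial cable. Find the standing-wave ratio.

For a purely resistive load, VSWR = R_L/Z_0 or Z_0/R_L (whichever > 1) = 224/50

VSWR ≈ 4.48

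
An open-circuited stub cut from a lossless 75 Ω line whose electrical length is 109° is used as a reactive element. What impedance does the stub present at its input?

Z_in ≈ +j25.8 Ω

tan(βl) = -2.9
For an open-circuited stub, Z_in = −jZ_0·cot(βl) = −jZ_0/tan(βl)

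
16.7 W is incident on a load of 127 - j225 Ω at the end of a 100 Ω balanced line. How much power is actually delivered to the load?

|Γ| = |(27 − j225)/(227 − j225)| = 0.709
|Γ|² = 0.503
P_refl = |Γ|²·P_inc = 8.4 W, P_del = (1 − |Γ|²)·P_inc = 8.3 W

P_delivered ≈ 8.3 W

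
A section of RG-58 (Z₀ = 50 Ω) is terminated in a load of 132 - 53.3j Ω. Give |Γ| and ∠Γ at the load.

Γ = (Z_L − Z_0)/(Z_L + Z_0) = (82 − j53.3)/(182 − j53.3)
|Γ| = 97.8/190 = 0.516

Γ ≈ 0.516 ∠ -16.7°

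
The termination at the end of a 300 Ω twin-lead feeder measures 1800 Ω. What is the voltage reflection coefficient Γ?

Γ = 0.714

Γ = (Z_L − Z_0)/(Z_L + Z_0) = (1800 − 300)/(1800 + 300) = 1500/2100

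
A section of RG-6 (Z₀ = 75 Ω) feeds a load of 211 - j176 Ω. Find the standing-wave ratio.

Γ = (Z_L − Z_0)/(Z_L + Z_0) = (136 − j176)/(286 − j176)
|Γ| = 222/336 = 0.662
VSWR = (1 + |Γ|)/(1 − |Γ|) = 1.66/0.338

VSWR ≈ 4.92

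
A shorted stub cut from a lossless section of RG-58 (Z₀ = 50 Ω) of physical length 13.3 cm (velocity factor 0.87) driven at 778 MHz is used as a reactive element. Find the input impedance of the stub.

Z_in ≈ −j38.1 Ω

λ = v/f = 0.87·c / 778 MHz = 0.335 m
βl = 2π·l/λ = 2π × 0.396 = 143°
tan(βl) = -0.761
For a shorted stub, Z_in = jZ_0·tan(βl)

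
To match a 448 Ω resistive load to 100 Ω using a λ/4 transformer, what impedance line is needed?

Z_qwt = √(Z_0·R_L) = √(100 × 448) = √44800

Z_qwt ≈ 212 Ω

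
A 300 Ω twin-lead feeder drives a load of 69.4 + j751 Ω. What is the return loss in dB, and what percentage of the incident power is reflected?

Γ = (-230.6 + j751)/(369.4 + j751), |Γ| = 0.939
RL = −20·log₁₀(0.939) = 0.55 dB
P_refl/P_inc = |Γ|² = 0.881

RL ≈ 0.55 dB; 88.1% of incident power reflected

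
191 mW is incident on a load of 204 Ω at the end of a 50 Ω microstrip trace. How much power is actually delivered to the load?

Γ = (204 − 50)/(204 + 50) = 0.606
|Γ|² = 0.368
P_refl = |Γ|²·P_inc = 70.2 mW, P_del = (1 − |Γ|²)·P_inc = 121 mW

P_delivered ≈ 121 mW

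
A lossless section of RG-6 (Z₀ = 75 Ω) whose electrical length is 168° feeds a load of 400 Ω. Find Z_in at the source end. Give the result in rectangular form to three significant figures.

Z_in ≈ 183 + j191 Ω

tan(βl) = tan(168°) = -0.213
Z_in = Z_0·(Z_L + jZ_0·tanβl)/(Z_0 + jZ_L·tanβl)
     = 75·(400 − j15.9)/(75 − j85)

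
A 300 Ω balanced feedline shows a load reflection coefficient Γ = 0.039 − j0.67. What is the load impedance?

Z_L = Z_0·(1 + Γ)/(1 − Γ) = 300·(1.04 − j0.67)/(0.961 + j0.67)

Z_L ≈ 120 − j293 Ω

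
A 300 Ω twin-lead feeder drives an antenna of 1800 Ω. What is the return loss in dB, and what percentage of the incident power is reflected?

Γ = (1800 − 300)/(1800 + 300) = 0.714
RL = −20·log₁₀(0.714) = 2.92 dB
P_refl/P_inc = |Γ|² = 0.51

RL ≈ 2.92 dB; 51% of incident power reflected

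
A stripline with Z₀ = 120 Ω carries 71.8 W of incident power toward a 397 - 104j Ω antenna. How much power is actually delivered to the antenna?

|Γ| = |(277 − j104)/(517 − j104)| = 0.561
|Γ|² = 0.315
P_refl = |Γ|²·P_inc = 22.6 W, P_del = (1 − |Γ|²)·P_inc = 49.2 W

P_delivered ≈ 49.2 W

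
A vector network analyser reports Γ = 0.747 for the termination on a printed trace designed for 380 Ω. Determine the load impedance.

Z_L = Z_0·(1 + Γ)/(1 − Γ) = 380·(1.75)/(0.253)

Z_L ≈ 2620 Ω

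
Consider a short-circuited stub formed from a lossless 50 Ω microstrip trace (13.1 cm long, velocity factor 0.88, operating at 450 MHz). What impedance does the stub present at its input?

λ = v/f = 0.88·c / 450 MHz = 0.587 m
βl = 2π·l/λ = 2π × 0.223 = 80.4°
tan(βl) = 5.9
For a short-circuited stub, Z_in = jZ_0·tan(βl)

Z_in ≈ +j295 Ω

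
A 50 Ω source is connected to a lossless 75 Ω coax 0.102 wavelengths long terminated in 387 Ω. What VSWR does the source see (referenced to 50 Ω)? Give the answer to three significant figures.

VSWR ≈ 6.23

βl = 2π × 0.102 = 36.7°
tan(βl) = 0.746
Z_in = Z_0·(Z_L + jZ_0·tanβl)/(Z_0 + jZ_L·tanβl) = 38.1 − j90.7 Ω
Γ_s = (Z_in − Z_s)/(Z_in + Z_s) = (-11.9 − j90.7)/(88.1 − j90.7), |Γ_s| = 0.723
VSWR = (1 + |Γ_s|)/(1 − |Γ_s|)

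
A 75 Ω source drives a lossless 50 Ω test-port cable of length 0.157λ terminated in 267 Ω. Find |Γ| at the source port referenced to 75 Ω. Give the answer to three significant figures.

βl = 2π × 0.157 = 56.5°
tan(βl) = 1.51
Z_in = Z_0·(Z_L + jZ_0·tanβl)/(Z_0 + jZ_L·tanβl) = 13.3 − j31.4 Ω
Γ_s = (Z_in − Z_s)/(Z_in + Z_s) = (-61.7 − j31.4)/(88.3 − j31.4), |Γ_s| = 0.74

|Γ| ≈ 0.74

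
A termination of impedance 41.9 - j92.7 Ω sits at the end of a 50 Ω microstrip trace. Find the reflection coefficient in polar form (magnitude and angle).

Γ ≈ 0.713 ∠ -49.7°

Γ = (Z_L − Z_0)/(Z_L + Z_0) = (-8.1 − j92.7)/(91.9 − j92.7)
|Γ| = 93.1/131 = 0.713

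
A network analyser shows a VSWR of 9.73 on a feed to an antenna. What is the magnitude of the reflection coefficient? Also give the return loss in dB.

|Γ| = (S − 1)/(S + 1) = (9.73 − 1)/(9.73 + 1) = 8.73/10.7
RL = −20·log₁₀|Γ| = −20·log₁₀(0.814)

|Γ| ≈ 0.814; return loss ≈ 1.79 dB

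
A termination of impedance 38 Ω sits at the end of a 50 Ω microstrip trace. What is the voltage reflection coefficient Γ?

Γ = -0.136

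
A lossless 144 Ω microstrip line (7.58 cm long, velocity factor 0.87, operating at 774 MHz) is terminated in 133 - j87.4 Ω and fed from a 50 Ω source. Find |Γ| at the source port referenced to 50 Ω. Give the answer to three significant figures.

λ = v/f = 0.87·c / 774 MHz = 0.337 m
βl = 2π·l/λ = 2π × 0.225 = 80.9°
tan(βl) = 6.26
Z_in = Z_0·(Z_L + jZ_0·tanβl)/(Z_0 + jZ_L·tanβl) = 94.7 + j55.6 Ω
Γ_s = (Z_in − Z_s)/(Z_in + Z_s) = (44.7 + j55.6)/(145 + j55.6), |Γ_s| = 0.46

|Γ| ≈ 0.46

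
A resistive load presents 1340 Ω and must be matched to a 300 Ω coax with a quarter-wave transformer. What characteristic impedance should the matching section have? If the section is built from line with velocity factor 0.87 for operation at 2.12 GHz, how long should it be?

Z_qwt ≈ 634 Ω; length ≈ 3.08 cm

Z_qwt = √(Z_0·R_L) = √(300 × 1340) = √402000
λ = 0.87·c/f = 0.123 m, so l = λ/4 = 0.0308 m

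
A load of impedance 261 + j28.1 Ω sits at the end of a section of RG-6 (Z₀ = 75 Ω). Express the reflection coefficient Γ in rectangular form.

Γ ≈ 0.557 + j0.0371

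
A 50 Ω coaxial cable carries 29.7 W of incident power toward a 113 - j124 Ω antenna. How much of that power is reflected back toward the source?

P_reflected ≈ 13.7 W

|Γ| = |(63 − j124)/(163 − j124)| = 0.679
|Γ|² = 0.461
P_refl = |Γ|²·P_inc = 13.7 W, P_del = (1 − |Γ|²)·P_inc = 16 W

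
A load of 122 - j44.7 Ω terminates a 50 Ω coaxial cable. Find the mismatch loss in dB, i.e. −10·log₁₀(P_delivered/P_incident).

mismatch loss ≈ 1.12 dB

Γ = (72 − j44.7)/(172 − j44.7), |Γ| = 0.477
|Γ|² = 0.227, so P_del/P_inc = 1 − |Γ|² = 0.773
ML = −10·log₁₀(1 − |Γ|²)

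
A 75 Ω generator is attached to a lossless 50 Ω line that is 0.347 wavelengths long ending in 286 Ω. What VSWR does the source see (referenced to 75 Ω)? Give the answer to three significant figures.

VSWR ≈ 7.04

βl = 2π × 0.347 = 125°
tan(βl) = -1.43
Z_in = Z_0·(Z_L + jZ_0·tanβl)/(Z_0 + jZ_L·tanβl) = 12.8 + j33.3 Ω
Γ_s = (Z_in − Z_s)/(Z_in + Z_s) = (-62.2 + j33.3)/(87.8 + j33.3), |Γ_s| = 0.751
VSWR = (1 + |Γ_s|)/(1 − |Γ_s|)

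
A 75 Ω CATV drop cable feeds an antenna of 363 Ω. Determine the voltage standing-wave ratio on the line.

VSWR ≈ 4.84

For a purely resistive load, VSWR = R_L/Z_0 or Z_0/R_L (whichever > 1) = 363/75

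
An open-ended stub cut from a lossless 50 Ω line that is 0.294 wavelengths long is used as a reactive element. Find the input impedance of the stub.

βl = 2π × 0.294 = 106°
tan(βl) = -3.52
For an open-ended stub, Z_in = −jZ_0·cot(βl) = −jZ_0/tan(βl)

Z_in ≈ +j14.2 Ω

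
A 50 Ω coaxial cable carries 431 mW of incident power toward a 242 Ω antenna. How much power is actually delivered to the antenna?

P_delivered ≈ 245 mW

Γ = (242 − 50)/(242 + 50) = 0.658
|Γ|² = 0.432
P_refl = |Γ|²·P_inc = 186 mW, P_del = (1 − |Γ|²)·P_inc = 245 mW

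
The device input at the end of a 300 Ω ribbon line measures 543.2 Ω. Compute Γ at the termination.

Γ = 0.288

Γ = (Z_L − Z_0)/(Z_L + Z_0) = (543.2 − 300)/(543.2 + 300) = 243.2/843.2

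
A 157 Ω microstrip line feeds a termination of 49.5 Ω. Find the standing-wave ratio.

Γ = (49.5 − 157)/(49.5 + 157) = -0.521
VSWR = (1 + 0.521)/(1 − 0.521)

VSWR ≈ 3.17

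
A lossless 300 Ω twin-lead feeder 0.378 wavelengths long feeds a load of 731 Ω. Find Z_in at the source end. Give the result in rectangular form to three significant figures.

Z_in ≈ 217 + j219 Ω

βl = 2π × 0.378 = 136°
tan(βl) = tan(136°) = -0.963
Z_in = Z_0·(Z_L + jZ_0·tanβl)/(Z_0 + jZ_L·tanβl)
     = 300·(731 − j289)/(300 − j704)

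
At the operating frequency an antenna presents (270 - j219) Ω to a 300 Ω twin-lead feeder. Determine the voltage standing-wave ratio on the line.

Γ = (Z_L − Z_0)/(Z_L + Z_0) = (-30 − j219)/(570 − j219)
|Γ| = 221/611 = 0.362
VSWR = (1 + |Γ|)/(1 − |Γ|) = 1.36/0.638

VSWR ≈ 2.13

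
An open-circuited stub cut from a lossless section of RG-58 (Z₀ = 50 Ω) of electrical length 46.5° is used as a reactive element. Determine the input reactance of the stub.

tan(βl) = 1.05
For an open-circuited stub, Z_in = −jZ_0·cot(βl) = −jZ_0/tan(βl)

X_in ≈ -47.4 Ω (capacitive)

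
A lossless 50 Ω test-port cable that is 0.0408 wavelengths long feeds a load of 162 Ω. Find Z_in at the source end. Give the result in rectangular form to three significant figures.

Z_in ≈ 101 − j72.3 Ω

βl = 2π × 0.0408 = 14.7°
tan(βl) = tan(14.7°) = 0.262
Z_in = Z_0·(Z_L + jZ_0·tanβl)/(Z_0 + jZ_L·tanβl)
     = 50·(162 + j13.1)/(50 + j42.5)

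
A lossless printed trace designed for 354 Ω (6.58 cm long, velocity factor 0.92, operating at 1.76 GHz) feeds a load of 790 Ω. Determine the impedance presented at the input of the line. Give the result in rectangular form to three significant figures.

Z_in ≈ 409 + j309 Ω

λ = v/f = 0.92·c / 1.76 GHz = 0.157 m
βl = 2π·l/λ = 2π × 0.42 = 151°
tan(βl) = tan(151°) = -0.553
Z_in = Z_0·(Z_L + jZ_0·tanβl)/(Z_0 + jZ_L·tanβl)
     = 354·(790 − j196)/(354 − j437)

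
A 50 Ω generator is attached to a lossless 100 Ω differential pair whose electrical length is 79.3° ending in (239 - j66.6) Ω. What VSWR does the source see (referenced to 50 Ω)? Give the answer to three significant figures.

VSWR ≈ 1.33

tan(βl) = 5.29
Z_in = Z_0·(Z_L + jZ_0·tanβl)/(Z_0 + jZ_L·tanβl) = 38.4 − j5.15 Ω
Γ_s = (Z_in − Z_s)/(Z_in + Z_s) = (-11.6 − j5.15)/(88.4 − j5.15), |Γ_s| = 0.143
VSWR = (1 + |Γ_s|)/(1 − |Γ_s|)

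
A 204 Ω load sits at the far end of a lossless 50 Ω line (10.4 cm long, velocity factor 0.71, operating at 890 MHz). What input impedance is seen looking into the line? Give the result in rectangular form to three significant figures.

λ = v/f = 0.71·c / 890 MHz = 0.239 m
βl = 2π·l/λ = 2π × 0.435 = 156°
tan(βl) = tan(156°) = -0.436
Z_in = Z_0·(Z_L + jZ_0·tanβl)/(Z_0 + jZ_L·tanβl)
     = 50·(204 − j21.8)/(50 − j89)

Z_in ≈ 58.3 + j81.9 Ω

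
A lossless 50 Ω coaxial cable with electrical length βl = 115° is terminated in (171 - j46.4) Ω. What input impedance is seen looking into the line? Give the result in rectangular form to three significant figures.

Z_in ≈ 17.5 + j25.7 Ω

tan(βl) = tan(115°) = -2.14
Z_in = Z_0·(Z_L + jZ_0·tanβl)/(Z_0 + jZ_L·tanβl)
     = 50·(171 − j154)/(-49.5 − j367)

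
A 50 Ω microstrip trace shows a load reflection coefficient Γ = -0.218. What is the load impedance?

Z_L = Z_0·(1 + Γ)/(1 − Γ) = 50·(0.782)/(1.22)

Z_L ≈ 32.1 Ω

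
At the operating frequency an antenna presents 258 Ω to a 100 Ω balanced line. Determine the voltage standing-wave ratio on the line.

VSWR ≈ 2.58

Γ = (258 − 100)/(258 + 100) = 0.441
VSWR = (1 + 0.441)/(1 − 0.441)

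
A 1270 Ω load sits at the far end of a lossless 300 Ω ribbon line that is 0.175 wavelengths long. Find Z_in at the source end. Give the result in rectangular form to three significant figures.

βl = 2π × 0.175 = 63°
tan(βl) = tan(63°) = 1.96
Z_in = Z_0·(Z_L + jZ_0·tanβl)/(Z_0 + jZ_L·tanβl)
     = 300·(1270 + j589)/(300 + j2490)

Z_in ≈ 88 − j142 Ω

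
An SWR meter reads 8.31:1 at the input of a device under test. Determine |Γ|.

|Γ| = (S − 1)/(S + 1) = (8.31 − 1)/(8.31 + 1) = 7.31/9.31

|Γ| ≈ 0.785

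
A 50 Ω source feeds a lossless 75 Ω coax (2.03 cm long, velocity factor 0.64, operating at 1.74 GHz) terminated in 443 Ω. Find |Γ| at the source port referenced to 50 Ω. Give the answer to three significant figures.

|Γ| ≈ 0.653

λ = v/f = 0.64·c / 1.74 GHz = 0.11 m
βl = 2π·l/λ = 2π × 0.184 = 66.2°
tan(βl) = 2.27
Z_in = Z_0·(Z_L + jZ_0·tanβl)/(Z_0 + jZ_L·tanβl) = 15.1 − j31.9 Ω
Γ_s = (Z_in − Z_s)/(Z_in + Z_s) = (-34.9 − j31.9)/(65.1 − j31.9), |Γ_s| = 0.653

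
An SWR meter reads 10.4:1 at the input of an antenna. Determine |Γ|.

|Γ| ≈ 0.825

|Γ| = (S − 1)/(S + 1) = (10.4 − 1)/(10.4 + 1) = 9.4/11.4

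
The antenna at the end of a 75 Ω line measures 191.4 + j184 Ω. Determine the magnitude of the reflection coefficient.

Γ = (Z_L − Z_0)/(Z_L + Z_0) = (116.4 + j184)/(266.4 + j184)
|Γ| = 218/324

|Γ| ≈ 0.672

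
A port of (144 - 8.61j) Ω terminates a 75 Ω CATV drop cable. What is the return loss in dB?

Γ = (69 − j8.61)/(219 − j8.61), |Γ| = 0.317
RL = −20·log₁₀|Γ| = −20·log₁₀(0.317)

RL ≈ 9.97 dB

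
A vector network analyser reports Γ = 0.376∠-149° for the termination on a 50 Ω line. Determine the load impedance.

Z_L = Z_0·(1 + Γ)/(1 − Γ) = 50·(0.678 − j0.194)/(1.32 + j0.194)

Z_L ≈ 24 − j10.8 Ω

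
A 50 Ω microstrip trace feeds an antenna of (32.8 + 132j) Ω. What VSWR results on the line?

VSWR ≈ 12.7

Γ = (Z_L − Z_0)/(Z_L + Z_0) = (-17.2 + j132)/(82.8 + j132)
|Γ| = 133/156 = 0.854
VSWR = (1 + |Γ|)/(1 − |Γ|) = 1.85/0.146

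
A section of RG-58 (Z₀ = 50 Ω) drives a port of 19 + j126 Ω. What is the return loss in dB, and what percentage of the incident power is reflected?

Γ = (-31 + j126)/(69 + j126), |Γ| = 0.903
RL = −20·log₁₀(0.903) = 0.884 dB
P_refl/P_inc = |Γ|² = 0.816

RL ≈ 0.884 dB; 81.6% of incident power reflected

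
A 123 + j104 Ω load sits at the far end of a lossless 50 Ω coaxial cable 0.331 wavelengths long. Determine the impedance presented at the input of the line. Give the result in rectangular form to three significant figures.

Z_in ≈ 12.4 + j14.6 Ω

βl = 2π × 0.331 = 119°
tan(βl) = tan(119°) = -1.79
Z_in = Z_0·(Z_L + jZ_0·tanβl)/(Z_0 + jZ_L·tanβl)
     = 50·(123 + j14.4)/(236 − j220)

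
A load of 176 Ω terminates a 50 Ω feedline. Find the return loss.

Γ = (176 − 50)/(176 + 50) = 0.558
RL = −20·log₁₀|Γ| = −20·log₁₀(0.558)

RL ≈ 5.07 dB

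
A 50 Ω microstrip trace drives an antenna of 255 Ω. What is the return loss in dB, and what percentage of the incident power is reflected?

RL ≈ 3.45 dB; 45.2% of incident power reflected

Γ = (255 − 50)/(255 + 50) = 0.672
RL = −20·log₁₀(0.672) = 3.45 dB
P_refl/P_inc = |Γ|² = 0.452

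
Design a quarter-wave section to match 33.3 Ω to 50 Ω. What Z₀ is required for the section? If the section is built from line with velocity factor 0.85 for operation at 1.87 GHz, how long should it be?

Z_qwt = √(Z_0·R_L) = √(50 × 33.3) = √1665
λ = 0.85·c/f = 0.136 m, so l = λ/4 = 0.0341 m

Z_qwt ≈ 40.8 Ω; length ≈ 3.41 cm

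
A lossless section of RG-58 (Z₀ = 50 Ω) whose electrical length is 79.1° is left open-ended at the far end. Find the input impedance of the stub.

Z_in ≈ −j9.63 Ω

tan(βl) = 5.19
For an open-ended stub, Z_in = −jZ_0·cot(βl) = −jZ_0/tan(βl)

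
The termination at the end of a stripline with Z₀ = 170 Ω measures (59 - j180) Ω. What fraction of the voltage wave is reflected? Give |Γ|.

Γ = (Z_L − Z_0)/(Z_L + Z_0) = (-111 − j180)/(229 − j180)
|Γ| = 211/291

|Γ| ≈ 0.726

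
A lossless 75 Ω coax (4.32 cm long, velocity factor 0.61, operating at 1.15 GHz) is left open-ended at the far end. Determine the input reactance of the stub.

X_in ≈ 10.2 Ω (inductive)

λ = v/f = 0.61·c / 1.15 GHz = 0.159 m
βl = 2π·l/λ = 2π × 0.271 = 97.7°
tan(βl) = -7.37
For an open-ended stub, Z_in = −jZ_0·cot(βl) = −jZ_0/tan(βl)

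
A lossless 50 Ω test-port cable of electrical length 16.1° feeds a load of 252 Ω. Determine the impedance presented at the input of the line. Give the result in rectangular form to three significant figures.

Z_in ≈ 87.6 − j113 Ω

tan(βl) = tan(16.1°) = 0.289
Z_in = Z_0·(Z_L + jZ_0·tanβl)/(Z_0 + jZ_L·tanβl)
     = 50·(252 + j14.4)/(50 + j72.7)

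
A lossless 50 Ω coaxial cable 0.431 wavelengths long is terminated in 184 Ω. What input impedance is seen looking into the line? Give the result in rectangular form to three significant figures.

Z_in ≈ 57.3 + j74.4 Ω

βl = 2π × 0.431 = 155°
tan(βl) = tan(155°) = -0.463
Z_in = Z_0·(Z_L + jZ_0·tanβl)/(Z_0 + jZ_L·tanβl)
     = 50·(184 − j23.1)/(50 − j85.2)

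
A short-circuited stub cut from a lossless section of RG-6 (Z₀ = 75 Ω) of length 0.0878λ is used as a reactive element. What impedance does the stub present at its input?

βl = 2π × 0.0878 = 31.6°
tan(βl) = 0.615
For a short-circuited stub, Z_in = jZ_0·tan(βl)

Z_in ≈ +j46.2 Ω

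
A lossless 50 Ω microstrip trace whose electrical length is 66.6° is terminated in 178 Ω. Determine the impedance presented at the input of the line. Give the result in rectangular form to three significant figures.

Z_in ≈ 16.4 − j19.6 Ω

tan(βl) = tan(66.6°) = 2.31
Z_in = Z_0·(Z_L + jZ_0·tanβl)/(Z_0 + jZ_L·tanβl)
     = 50·(178 + j116)/(50 + j411)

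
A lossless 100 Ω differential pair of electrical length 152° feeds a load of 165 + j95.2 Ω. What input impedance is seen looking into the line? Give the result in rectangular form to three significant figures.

tan(βl) = tan(152°) = -0.532
Z_in = Z_0·(Z_L + jZ_0·tanβl)/(Z_0 + jZ_L·tanβl)
     = 100·(165 + j42)/(151 − j87.7)

Z_in ≈ 69.7 + j68.5 Ω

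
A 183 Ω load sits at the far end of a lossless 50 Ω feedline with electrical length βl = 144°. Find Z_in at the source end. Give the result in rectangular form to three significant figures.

Z_in ≈ 34.6 + j55.8 Ω

tan(βl) = tan(144°) = -0.727
Z_in = Z_0·(Z_L + jZ_0·tanβl)/(Z_0 + jZ_L·tanβl)
     = 50·(183 − j36.3)/(50 − j133)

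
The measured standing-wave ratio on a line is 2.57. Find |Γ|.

|Γ| = (S − 1)/(S + 1) = (2.57 − 1)/(2.57 + 1) = 1.57/3.57

|Γ| ≈ 0.44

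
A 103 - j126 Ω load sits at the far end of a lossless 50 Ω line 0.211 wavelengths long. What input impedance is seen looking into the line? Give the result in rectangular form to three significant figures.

βl = 2π × 0.211 = 76°
tan(βl) = tan(76°) = 4
Z_in = Z_0·(Z_L + jZ_0·tanβl)/(Z_0 + jZ_L·tanβl)
     = 50·(103 + j73.9)/(554 + j412)

Z_in ≈ 9.18 − j0.154 Ω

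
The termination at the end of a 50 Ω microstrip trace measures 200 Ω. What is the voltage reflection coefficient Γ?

Γ = (Z_L − Z_0)/(Z_L + Z_0) = (200 − 50)/(200 + 50) = 150/250

Γ = 0.6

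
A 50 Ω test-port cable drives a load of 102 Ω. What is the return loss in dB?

Γ = (102 − 50)/(102 + 50) = 0.342
RL = −20·log₁₀|Γ| = −20·log₁₀(0.342)

RL ≈ 9.32 dB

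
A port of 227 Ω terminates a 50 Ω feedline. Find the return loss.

RL ≈ 3.89 dB

Γ = (227 − 50)/(227 + 50) = 0.639
RL = −20·log₁₀|Γ| = −20·log₁₀(0.639)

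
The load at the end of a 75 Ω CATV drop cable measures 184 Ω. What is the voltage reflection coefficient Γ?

Γ = 0.421

Γ = (Z_L − Z_0)/(Z_L + Z_0) = (184 − 75)/(184 + 75) = 109/259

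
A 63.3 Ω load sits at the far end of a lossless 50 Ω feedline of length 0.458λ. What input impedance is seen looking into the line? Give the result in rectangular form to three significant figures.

Z_in ≈ 60.8 + j7.29 Ω

βl = 2π × 0.458 = 165°
tan(βl) = tan(165°) = -0.27
Z_in = Z_0·(Z_L + jZ_0·tanβl)/(Z_0 + jZ_L·tanβl)
     = 50·(63.3 − j13.5)/(50 − j17.1)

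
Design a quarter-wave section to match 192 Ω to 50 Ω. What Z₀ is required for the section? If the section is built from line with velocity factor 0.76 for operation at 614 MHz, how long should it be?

Z_qwt = √(Z_0·R_L) = √(50 × 192) = √9600
λ = 0.76·c/f = 0.371 m, so l = λ/4 = 0.0928 m

Z_qwt ≈ 98 Ω; length ≈ 9.28 cm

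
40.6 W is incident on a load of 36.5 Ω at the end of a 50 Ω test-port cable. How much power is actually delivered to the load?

P_delivered ≈ 39.6 W

Γ = (36.5 − 50)/(36.5 + 50) = -0.156
|Γ|² = 0.0244
P_refl = |Γ|²·P_inc = 0.989 W, P_del = (1 − |Γ|²)·P_inc = 39.6 W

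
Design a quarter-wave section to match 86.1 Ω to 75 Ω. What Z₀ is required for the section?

Z_qwt ≈ 80.4 Ω

Z_qwt = √(Z_0·R_L) = √(75 × 86.1) = √6458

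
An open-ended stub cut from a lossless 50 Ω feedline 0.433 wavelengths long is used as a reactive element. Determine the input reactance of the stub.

X_in ≈ 112 Ω (inductive)

βl = 2π × 0.433 = 156°
tan(βl) = -0.448
For an open-ended stub, Z_in = −jZ_0·cot(βl) = −jZ_0/tan(βl)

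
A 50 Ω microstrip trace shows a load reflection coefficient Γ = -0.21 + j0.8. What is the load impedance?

Z_L ≈ 7.51 + j38 Ω

Z_L = Z_0·(1 + Γ)/(1 − Γ) = 50·(0.79 + j0.8)/(1.21 − j0.8)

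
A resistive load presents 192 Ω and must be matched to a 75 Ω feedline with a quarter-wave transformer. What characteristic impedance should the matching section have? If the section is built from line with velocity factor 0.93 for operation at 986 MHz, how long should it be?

Z_qwt ≈ 120 Ω; length ≈ 7.07 cm

Z_qwt = √(Z_0·R_L) = √(75 × 192) = √14400
λ = 0.93·c/f = 0.283 m, so l = λ/4 = 0.0707 m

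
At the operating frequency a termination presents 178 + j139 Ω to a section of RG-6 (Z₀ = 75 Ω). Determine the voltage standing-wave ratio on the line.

VSWR ≈ 3.99

Γ = (Z_L − Z_0)/(Z_L + Z_0) = (103 + j139)/(253 + j139)
|Γ| = 173/289 = 0.599
VSWR = (1 + |Γ|)/(1 − |Γ|) = 1.6/0.401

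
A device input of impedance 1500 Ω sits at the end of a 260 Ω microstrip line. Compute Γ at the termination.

Γ = 0.705

Γ = (Z_L − Z_0)/(Z_L + Z_0) = (1500 − 260)/(1500 + 260) = 1240/1760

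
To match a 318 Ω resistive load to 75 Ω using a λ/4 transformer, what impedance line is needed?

Z_qwt ≈ 154 Ω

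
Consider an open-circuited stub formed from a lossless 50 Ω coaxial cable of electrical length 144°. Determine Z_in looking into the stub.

tan(βl) = -0.727
For an open-circuited stub, Z_in = −jZ_0·cot(βl) = −jZ_0/tan(βl)

Z_in ≈ +j68.8 Ω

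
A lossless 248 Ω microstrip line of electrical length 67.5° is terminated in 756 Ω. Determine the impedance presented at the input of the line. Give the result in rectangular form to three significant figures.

tan(βl) = tan(67.5°) = 2.41
Z_in = Z_0·(Z_L + jZ_0·tanβl)/(Z_0 + jZ_L·tanβl)
     = 248·(756 + j599)/(248 + j1830)

Z_in ≈ 93.6 − j90 Ω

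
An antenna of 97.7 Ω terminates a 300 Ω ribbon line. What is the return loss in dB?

RL ≈ 5.87 dB

Γ = (97.7 − 300)/(97.7 + 300) = -0.509
RL = −20·log₁₀|Γ| = −20·log₁₀(0.509)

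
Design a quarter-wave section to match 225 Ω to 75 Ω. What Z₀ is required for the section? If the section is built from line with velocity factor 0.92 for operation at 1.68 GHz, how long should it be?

Z_qwt ≈ 130 Ω; length ≈ 4.11 cm

Z_qwt = √(Z_0·R_L) = √(75 × 225) = √16880
λ = 0.92·c/f = 0.164 m, so l = λ/4 = 0.0411 m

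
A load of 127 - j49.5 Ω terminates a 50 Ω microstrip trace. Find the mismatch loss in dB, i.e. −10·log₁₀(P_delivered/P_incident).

Γ = (77 − j49.5)/(177 − j49.5), |Γ| = 0.498
|Γ|² = 0.248, so P_del/P_inc = 1 − |Γ|² = 0.752
ML = −10·log₁₀(1 − |Γ|²)

mismatch loss ≈ 1.24 dB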